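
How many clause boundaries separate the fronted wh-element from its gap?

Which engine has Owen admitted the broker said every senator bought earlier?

2

"which engine" is extracted from the object of "bought".
Boundaries crossed, outermost first: [Ø], [Ø] — 2 in total.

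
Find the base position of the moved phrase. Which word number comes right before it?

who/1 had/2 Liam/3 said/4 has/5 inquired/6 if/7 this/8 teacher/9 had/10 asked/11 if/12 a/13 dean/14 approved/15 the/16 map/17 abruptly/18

4

The displaced element is "who" (word 1).
It is linked across 1 clause boundary (Ø).
It functions as the subject of "inquired", so the gap sits immediately after word 4 ("said").
Base order: Liam had said that who has inquired if this teacher had asked if a dean approved the map abruptly.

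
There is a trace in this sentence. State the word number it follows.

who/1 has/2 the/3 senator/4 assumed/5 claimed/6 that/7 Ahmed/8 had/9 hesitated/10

The displaced element is "who" (word 1).
It is linked across 1 clause boundary (Ø).
It functions as the subject of "claimed", so the gap sits immediately after word 5 ("assumed").
Base order: The senator has assumed that who claimed that Ahmed had hesitated.

5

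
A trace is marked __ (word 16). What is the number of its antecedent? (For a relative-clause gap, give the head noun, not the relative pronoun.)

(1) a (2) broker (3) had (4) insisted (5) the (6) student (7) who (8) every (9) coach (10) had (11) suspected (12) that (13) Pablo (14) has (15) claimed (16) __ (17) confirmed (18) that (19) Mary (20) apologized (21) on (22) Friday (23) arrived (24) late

The gap at 16 is the subject of "confirmed", inside a relative clause.
The relative pronoun is "who" (word 7); it is bound by the head noun immediately before it.
Its filler is the head noun "student", at word 6.

6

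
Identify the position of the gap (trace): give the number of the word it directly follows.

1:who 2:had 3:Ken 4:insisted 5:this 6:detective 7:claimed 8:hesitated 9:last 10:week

The displaced element is "who" (word 1).
It is linked across 2 clause boundaries (Ø → Ø).
It functions as the subject of "hesitated", so the gap sits immediately after word 7 ("claimed").
Base order: Ken had insisted this detective claimed who hesitated last week.

7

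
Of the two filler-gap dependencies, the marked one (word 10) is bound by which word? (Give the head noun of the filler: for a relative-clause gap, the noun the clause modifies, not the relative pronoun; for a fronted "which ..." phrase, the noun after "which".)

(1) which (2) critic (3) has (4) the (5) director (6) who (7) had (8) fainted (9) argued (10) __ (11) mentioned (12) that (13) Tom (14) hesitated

2

The marked gap is the subject of "mentioned".
Its filler is the fronted wh-phrase "which critic", at word 2.
(The other dependency links word 5 to a gap after word 6.)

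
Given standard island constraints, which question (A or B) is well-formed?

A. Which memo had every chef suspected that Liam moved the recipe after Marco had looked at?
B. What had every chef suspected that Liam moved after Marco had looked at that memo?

B

In A, the wh-phrase is extracted from inside an adjunct island (introduced by "after"), which blocks movement.
In B, the extraction path crosses only that-complement boundaries, which are transparent.
So B is grammatical.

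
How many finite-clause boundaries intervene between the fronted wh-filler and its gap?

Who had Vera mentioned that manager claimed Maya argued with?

2

"who" is extracted from the PP object of "argued".
Boundaries crossed, outermost first: [Ø], [Ø] — 2 in total.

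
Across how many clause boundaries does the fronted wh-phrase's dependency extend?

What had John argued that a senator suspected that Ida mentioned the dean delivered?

"what" is extracted from the object of "delivered".
Boundaries crossed, outermost first: [that], [that], [Ø] — 3 in total.

3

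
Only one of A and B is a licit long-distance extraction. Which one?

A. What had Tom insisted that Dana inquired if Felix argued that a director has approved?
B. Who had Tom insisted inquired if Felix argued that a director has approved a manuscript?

B

In A, the wh-phrase is extracted from inside a wh-island (introduced by "if"), which blocks movement.
In B, the extraction path crosses only that-complement boundaries, which are transparent.
So B is grammatical.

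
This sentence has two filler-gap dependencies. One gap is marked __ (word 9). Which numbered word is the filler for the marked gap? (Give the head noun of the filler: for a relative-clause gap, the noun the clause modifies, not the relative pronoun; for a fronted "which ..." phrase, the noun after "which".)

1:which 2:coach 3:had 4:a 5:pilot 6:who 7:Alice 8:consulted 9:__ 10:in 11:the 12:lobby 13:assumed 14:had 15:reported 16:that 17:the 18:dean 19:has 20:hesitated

The marked gap is inside the relative clause, the direct object of "consulted".
Its filler is the head noun "pilot" (via "who"), at word 5.
(The other dependency links word 2 to a gap after word 13.)

5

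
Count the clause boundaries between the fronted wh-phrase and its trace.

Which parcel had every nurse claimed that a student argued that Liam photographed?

"which parcel" is extracted from the object of "photographed".
Boundaries crossed, outermost first: [that], [that] — 2 in total.

2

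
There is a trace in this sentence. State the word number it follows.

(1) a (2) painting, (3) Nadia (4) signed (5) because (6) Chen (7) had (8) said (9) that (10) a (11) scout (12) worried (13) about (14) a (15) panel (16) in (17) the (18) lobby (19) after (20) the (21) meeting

4

The displaced element is "a painting" (word 2).
It functions as the direct object of "signed", so the gap sits immediately after word 4 ("signed").
Base order: Nadia signed a painting because Chen had said that a scout worried about a panel in the lobby after the meeting.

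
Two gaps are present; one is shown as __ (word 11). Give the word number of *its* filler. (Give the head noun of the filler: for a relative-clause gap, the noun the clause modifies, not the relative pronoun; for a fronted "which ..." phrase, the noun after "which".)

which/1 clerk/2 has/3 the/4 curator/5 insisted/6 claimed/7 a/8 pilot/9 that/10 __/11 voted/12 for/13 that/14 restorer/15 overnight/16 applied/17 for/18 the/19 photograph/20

The marked gap is inside the relative clause, the subject of "voted".
Its filler is the head noun "pilot" (via "that"), at word 9.
(The other dependency links word 2 to a gap after word 6.)

9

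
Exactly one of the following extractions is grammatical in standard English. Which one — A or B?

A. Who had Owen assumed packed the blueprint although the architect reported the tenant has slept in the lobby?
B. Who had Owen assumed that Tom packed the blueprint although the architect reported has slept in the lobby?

A

In B, the wh-phrase is extracted from inside an adjunct island (introduced by "although"), which blocks movement.
In A, the extraction path crosses only that-complement boundaries, which are transparent.
So A is grammatical.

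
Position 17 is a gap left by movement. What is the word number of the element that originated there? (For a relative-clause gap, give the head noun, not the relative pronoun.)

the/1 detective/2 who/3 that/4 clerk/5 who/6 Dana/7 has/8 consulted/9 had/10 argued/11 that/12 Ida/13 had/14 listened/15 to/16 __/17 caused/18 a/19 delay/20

2

The gap at 17 is the prepositional object of "listened", inside a relative clause.
The relative pronoun is "who" (word 3); it is bound by the head noun immediately before it.
Its filler is the head noun "detective", at word 2.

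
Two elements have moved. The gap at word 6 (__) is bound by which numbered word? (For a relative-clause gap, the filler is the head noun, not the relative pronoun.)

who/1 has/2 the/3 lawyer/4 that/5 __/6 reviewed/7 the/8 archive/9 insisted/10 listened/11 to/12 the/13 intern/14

4

The marked gap is inside the relative clause, the subject of "reviewed".
Its filler is the head noun "lawyer" (via "that"), at word 4.
(The other dependency links word 1 to a gap after word 10.)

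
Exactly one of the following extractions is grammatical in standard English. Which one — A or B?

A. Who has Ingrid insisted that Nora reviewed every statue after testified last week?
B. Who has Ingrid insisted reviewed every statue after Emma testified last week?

In A, the wh-phrase is extracted from inside an adjunct island (introduced by "after"), which blocks movement.
In B, the extraction path crosses only that-complement boundaries, which are transparent.
So B is grammatical.

B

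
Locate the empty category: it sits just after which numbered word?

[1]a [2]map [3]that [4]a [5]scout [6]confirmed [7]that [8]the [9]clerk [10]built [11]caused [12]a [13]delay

10

The displaced element is "a map" (word 2).
It is linked across 1 clause boundary (that).
It functions as the direct object of "built", so the gap sits immediately after word 10 ("built").
Base order: A scout confirmed that the clerk built a map.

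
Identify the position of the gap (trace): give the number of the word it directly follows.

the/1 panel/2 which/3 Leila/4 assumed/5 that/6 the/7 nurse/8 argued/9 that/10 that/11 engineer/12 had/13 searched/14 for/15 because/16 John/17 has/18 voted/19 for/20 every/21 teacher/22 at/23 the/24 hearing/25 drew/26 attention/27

The displaced element is "the panel" (word 2).
It is linked across 2 clause boundaries (that → that).
It functions as the object of the preposition "for" of "searched", so the gap sits immediately after word 15 ("for").
Base order: Leila assumed that the nurse argued that that engineer had searched for the panel because John has voted for every teacher at the hearing.

15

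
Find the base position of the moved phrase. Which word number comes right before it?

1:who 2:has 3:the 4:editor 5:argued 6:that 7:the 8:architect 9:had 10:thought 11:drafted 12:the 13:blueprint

The displaced element is "who" (word 1).
It is linked across 2 clause boundaries (that → Ø).
It functions as the subject of "drafted", so the gap sits immediately after word 10 ("thought").
Base order: The editor has argued that the architect had thought that who drafted the blueprint.

10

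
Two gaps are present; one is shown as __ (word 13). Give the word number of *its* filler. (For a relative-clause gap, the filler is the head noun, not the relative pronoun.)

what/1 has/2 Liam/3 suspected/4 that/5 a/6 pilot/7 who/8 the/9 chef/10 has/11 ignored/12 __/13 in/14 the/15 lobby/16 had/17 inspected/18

7

The marked gap is inside the relative clause, the direct object of "ignored".
Its filler is the head noun "pilot" (via "who"), at word 7.
(The other dependency links word 1 to a gap after word 18.)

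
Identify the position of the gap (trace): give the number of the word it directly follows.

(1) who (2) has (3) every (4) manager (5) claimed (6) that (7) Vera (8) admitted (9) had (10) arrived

8

The displaced element is "who" (word 1).
It is linked across 2 clause boundaries (that → Ø).
It functions as the subject of "arrived", so the gap sits immediately after word 8 ("admitted").
Base order: Every manager has claimed that Vera admitted who had arrived.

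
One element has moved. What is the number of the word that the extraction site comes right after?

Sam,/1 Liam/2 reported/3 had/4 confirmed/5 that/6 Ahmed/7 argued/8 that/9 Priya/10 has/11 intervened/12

The displaced element is "Sam" (word 1).
It is linked across 1 clause boundary (Ø).
It functions as the subject of "confirmed", so the gap sits immediately after word 3 ("reported").
Base order: Liam reported that Sam had confirmed that Ahmed argued that Priya has intervened.

3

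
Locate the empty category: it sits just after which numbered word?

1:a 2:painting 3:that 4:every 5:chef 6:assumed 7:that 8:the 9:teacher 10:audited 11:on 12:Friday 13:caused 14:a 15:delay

10

The displaced element is "a painting" (word 2).
It is linked across 1 clause boundary (that).
It functions as the direct object of "audited", so the gap sits immediately after word 10 ("audited").
Base order: Every chef assumed that the teacher audited a painting on Friday.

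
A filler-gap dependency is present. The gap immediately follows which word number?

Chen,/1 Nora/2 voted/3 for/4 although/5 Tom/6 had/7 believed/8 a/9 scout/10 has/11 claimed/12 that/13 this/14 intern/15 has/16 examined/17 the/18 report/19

The displaced element is "Chen" (word 1).
It functions as the object of the preposition "for" of "voted", so the gap sits immediately after word 4 ("for").
Base order: Nora voted for Chen although Tom had believed a scout has claimed that this intern has examined the report.

4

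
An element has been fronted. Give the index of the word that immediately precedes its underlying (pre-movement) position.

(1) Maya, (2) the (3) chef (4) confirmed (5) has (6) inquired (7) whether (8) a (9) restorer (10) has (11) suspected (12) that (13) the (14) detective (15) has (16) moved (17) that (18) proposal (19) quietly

The displaced element is "Maya" (word 1).
It is linked across 1 clause boundary (Ø).
It functions as the subject of "inquired", so the gap sits immediately after word 4 ("confirmed").
Base order: The chef confirmed that Maya has inquired whether a restorer has suspected that the detective has moved that proposal quietly.

4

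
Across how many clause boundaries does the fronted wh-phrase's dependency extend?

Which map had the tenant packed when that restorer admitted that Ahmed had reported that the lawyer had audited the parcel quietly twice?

0

"which map" originates inside the matrix clause — no clause boundary is crossed.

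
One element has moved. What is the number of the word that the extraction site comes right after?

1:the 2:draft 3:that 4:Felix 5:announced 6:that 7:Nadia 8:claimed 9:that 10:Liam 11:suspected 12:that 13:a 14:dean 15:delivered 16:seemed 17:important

The displaced element is "the draft" (word 2).
It is linked across 3 clause boundaries (that → that → that).
It functions as the direct object of "delivered", so the gap sits immediately after word 15 ("delivered").
Base order: Felix announced that Nadia claimed that Liam suspected that a dean delivered the draft.

15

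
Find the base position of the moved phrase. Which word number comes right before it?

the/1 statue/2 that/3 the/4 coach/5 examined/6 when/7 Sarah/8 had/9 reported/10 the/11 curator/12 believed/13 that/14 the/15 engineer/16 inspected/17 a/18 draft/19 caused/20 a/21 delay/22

The displaced element is "the statue" (word 2).
It functions as the direct object of "examined", so the gap sits immediately after word 6 ("examined").
Base order: The coach examined the statue when Sarah had reported the curator believed that the engineer inspected a draft.

6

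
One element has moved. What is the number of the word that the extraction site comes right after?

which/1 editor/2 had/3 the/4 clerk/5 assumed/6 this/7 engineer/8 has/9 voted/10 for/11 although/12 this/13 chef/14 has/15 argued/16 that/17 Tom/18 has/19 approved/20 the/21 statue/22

11

The displaced element is "which editor" (word 2).
It is linked across 1 clause boundary (Ø).
It functions as the object of the preposition "for" of "voted", so the gap sits immediately after word 11 ("for").
Base order: The clerk had assumed this engineer has voted for which editor although this chef has argued that Tom has approved the statue.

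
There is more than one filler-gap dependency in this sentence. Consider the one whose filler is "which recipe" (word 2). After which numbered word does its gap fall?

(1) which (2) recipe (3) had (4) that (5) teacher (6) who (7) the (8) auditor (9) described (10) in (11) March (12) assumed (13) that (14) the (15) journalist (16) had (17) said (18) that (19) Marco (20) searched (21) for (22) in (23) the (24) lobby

21

The displaced element is "which recipe" (word 2).
It is linked across 2 clause boundaries (that → that).
It functions as the object of the preposition "for" of "searched", so the gap sits immediately after word 21 ("for").
Base order: That teacher who the auditor described in March had assumed that the journalist had said that Marco searched for which recipe in the lobby.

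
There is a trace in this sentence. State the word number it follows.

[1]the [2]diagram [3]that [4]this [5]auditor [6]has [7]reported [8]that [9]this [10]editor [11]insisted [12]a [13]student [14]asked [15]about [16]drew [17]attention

The displaced element is "the diagram" (word 2).
It is linked across 2 clause boundaries (that → Ø).
It functions as the object of the preposition "about" of "asked", so the gap sits immediately after word 15 ("about").
Base order: This auditor has reported that this editor insisted a student asked about the diagram.

15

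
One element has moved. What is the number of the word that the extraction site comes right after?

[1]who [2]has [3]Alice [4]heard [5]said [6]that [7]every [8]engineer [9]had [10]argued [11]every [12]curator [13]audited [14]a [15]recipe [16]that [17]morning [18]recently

The displaced element is "who" (word 1).
It is linked across 1 clause boundary (Ø).
It functions as the subject of "said", so the gap sits immediately after word 4 ("heard").
Base order: Alice has heard that who said that every engineer had argued every curator audited a recipe that morning recently.

4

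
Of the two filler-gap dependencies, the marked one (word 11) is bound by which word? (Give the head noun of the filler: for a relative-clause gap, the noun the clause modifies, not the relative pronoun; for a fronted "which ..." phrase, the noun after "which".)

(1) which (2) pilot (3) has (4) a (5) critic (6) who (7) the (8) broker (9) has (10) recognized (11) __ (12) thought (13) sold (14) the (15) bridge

5

The marked gap is inside the relative clause, the direct object of "recognized".
Its filler is the head noun "critic" (via "who"), at word 5.
(The other dependency links word 2 to a gap after word 12.)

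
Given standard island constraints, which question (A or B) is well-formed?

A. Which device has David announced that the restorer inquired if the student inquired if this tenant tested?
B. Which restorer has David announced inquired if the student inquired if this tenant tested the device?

In A, the wh-phrase is extracted from inside a wh-island (introduced by "if"), which blocks movement.
In B, the extraction path crosses only that-complement boundaries, which are transparent.
So B is grammatical.

B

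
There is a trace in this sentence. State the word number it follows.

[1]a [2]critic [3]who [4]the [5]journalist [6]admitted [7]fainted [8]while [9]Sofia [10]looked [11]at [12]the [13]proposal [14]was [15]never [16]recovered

The displaced element is "a critic" (word 2).
It is linked across 1 clause boundary (Ø).
It functions as the subject of "fainted", so the gap sits immediately after word 6 ("admitted").
Base order: The journalist admitted that a critic fainted while Sofia looked at the proposal.

6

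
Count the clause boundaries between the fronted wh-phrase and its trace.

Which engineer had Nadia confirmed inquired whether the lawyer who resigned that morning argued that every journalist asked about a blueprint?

"which engineer" is extracted from the subject of "inquired".
Boundaries crossed, outermost first: [Ø] — 1 in total.

1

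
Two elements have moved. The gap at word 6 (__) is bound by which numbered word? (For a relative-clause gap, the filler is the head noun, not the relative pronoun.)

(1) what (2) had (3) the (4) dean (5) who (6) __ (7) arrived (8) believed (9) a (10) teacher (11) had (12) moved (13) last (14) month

4

The marked gap is inside the relative clause, the subject of "arrived".
Its filler is the head noun "dean" (via "who"), at word 4.
(The other dependency links word 1 to a gap after word 12.)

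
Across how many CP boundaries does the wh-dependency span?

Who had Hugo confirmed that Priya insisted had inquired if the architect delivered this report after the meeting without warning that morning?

"who" is extracted from the subject of "inquired".
Boundaries crossed, outermost first: [that], [Ø] — 2 in total.

2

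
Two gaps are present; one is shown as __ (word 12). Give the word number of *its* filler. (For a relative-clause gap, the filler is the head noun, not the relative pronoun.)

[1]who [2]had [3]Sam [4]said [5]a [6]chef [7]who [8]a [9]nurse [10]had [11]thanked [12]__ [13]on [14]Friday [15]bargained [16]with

The marked gap is inside the relative clause, the direct object of "thanked".
Its filler is the head noun "chef" (via "who"), at word 6.
(The other dependency links word 1 to a gap after word 16.)

6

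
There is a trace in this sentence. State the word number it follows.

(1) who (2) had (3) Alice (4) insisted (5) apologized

4

The displaced element is "who" (word 1).
It is linked across 1 clause boundary (Ø).
It functions as the subject of "apologized", so the gap sits immediately after word 4 ("insisted").
Base order: Alice had insisted that who apologized.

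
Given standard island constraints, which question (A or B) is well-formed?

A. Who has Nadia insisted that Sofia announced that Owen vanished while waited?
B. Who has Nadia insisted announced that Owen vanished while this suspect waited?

In A, the wh-phrase is extracted from inside an adjunct island (introduced by "while"), which blocks movement.
In B, the extraction path crosses only that-complement boundaries, which are transparent.
So B is grammatical.

B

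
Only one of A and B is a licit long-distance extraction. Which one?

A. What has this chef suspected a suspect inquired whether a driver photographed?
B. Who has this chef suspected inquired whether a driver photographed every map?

B

In A, the wh-phrase is extracted from inside a wh-island (introduced by "whether"), which blocks movement.
In B, the extraction path crosses only that-complement boundaries, which are transparent.
So B is grammatical.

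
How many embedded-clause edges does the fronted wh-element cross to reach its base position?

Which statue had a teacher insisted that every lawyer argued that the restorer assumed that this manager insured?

3

"which statue" is extracted from the object of "insured".
Boundaries crossed, outermost first: [that], [that], [that] — 3 in total.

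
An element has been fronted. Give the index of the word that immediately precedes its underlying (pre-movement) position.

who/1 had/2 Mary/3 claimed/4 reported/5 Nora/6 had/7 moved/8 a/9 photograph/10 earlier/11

4

The displaced element is "who" (word 1).
It is linked across 1 clause boundary (Ø).
It functions as the subject of "reported", so the gap sits immediately after word 4 ("claimed").
Base order: Mary had claimed that who reported Nora had moved a photograph earlier.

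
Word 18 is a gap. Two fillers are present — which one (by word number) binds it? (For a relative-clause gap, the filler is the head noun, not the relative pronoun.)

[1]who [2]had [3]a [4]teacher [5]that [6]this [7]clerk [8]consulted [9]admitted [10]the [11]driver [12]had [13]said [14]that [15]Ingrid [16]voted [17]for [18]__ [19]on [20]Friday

The marked gap is the object of the preposition "for" of "voted".
Its filler is the fronted wh-phrase "who", at word 1.
(The other dependency links word 4 to a gap after word 8.)

1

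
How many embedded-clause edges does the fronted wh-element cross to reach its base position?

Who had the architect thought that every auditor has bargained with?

1

"who" is extracted from the PP object of "bargained".
Boundaries crossed, outermost first: [that] — 1 in total.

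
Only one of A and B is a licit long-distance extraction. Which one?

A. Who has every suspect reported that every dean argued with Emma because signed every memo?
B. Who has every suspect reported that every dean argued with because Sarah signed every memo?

B

In A, the wh-phrase is extracted from inside an adjunct island (introduced by "because"), which blocks movement.
In B, the extraction path crosses only that-complement boundaries, which are transparent.
So B is grammatical.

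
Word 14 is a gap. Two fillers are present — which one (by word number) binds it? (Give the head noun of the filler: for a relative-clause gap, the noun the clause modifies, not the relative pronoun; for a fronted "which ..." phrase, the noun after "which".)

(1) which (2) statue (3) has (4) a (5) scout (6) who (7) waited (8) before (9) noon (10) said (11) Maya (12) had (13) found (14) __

2

The marked gap is the direct object of "found".
Its filler is the fronted wh-phrase "which statue", at word 2.
(The other dependency links word 5 to a gap after word 6.)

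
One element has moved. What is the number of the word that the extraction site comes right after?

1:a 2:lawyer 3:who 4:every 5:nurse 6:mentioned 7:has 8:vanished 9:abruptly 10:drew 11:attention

6

The displaced element is "a lawyer" (word 2).
It is linked across 1 clause boundary (Ø).
It functions as the subject of "vanished", so the gap sits immediately after word 6 ("mentioned").
Base order: Every nurse mentioned a lawyer has vanished abruptly.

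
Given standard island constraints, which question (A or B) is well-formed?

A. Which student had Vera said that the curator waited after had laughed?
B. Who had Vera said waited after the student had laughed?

B

In A, the wh-phrase is extracted from inside an adjunct island (introduced by "after"), which blocks movement.
In B, the extraction path crosses only that-complement boundaries, which are transparent.
So B is grammatical.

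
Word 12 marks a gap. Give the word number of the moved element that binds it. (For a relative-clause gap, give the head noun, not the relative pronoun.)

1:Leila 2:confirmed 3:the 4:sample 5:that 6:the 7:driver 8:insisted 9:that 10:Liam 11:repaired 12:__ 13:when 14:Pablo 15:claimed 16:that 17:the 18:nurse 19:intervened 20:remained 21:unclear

The gap at 12 is the object of "repaired", inside a relative clause.
The relative pronoun is "that" (word 5); it is bound by the head noun immediately before it.
Its filler is the head noun "sample", at word 4.

4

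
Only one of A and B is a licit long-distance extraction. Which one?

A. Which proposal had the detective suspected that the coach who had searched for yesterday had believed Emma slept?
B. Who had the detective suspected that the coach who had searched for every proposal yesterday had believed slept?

In A, the wh-phrase is extracted from inside a complex-NP island (relative clause) (introduced by "who"), which blocks movement.
In B, the extraction path crosses only that-complement boundaries, which are transparent.
So B is grammatical.

B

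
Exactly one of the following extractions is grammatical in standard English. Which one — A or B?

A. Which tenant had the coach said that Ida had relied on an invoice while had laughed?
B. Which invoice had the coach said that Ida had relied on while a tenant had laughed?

In A, the wh-phrase is extracted from inside an adjunct island (introduced by "while"), which blocks movement.
In B, the extraction path crosses only that-complement boundaries, which are transparent.
So B is grammatical.

B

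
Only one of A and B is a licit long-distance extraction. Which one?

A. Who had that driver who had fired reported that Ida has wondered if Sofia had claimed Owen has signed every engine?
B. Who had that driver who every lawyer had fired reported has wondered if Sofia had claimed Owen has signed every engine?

In A, the wh-phrase is extracted from inside a complex-NP island (relative clause) (introduced by "who"), which blocks movement.
In B, the extraction path crosses only that-complement boundaries, which are transparent.
So B is grammatical.

B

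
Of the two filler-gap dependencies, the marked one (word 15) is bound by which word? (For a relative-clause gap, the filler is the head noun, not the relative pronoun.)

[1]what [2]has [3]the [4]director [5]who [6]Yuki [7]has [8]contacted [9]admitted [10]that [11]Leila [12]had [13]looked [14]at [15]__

The marked gap is the object of the preposition "at" of "looked".
Its filler is the fronted wh-phrase "what", at word 1.
(The other dependency links word 4 to a gap after word 8.)

1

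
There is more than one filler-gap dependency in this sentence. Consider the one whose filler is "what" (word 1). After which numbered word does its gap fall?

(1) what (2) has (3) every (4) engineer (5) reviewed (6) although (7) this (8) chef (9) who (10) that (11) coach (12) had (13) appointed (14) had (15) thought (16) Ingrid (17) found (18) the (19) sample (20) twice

5

The displaced element is "what" (word 1).
It functions as the direct object of "reviewed", so the gap sits immediately after word 5 ("reviewed").
Base order: Every engineer has reviewed what although this chef who that coach had appointed had thought Ingrid found the sample twice.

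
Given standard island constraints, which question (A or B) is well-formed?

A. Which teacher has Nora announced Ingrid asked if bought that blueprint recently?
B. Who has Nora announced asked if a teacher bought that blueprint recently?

In A, the wh-phrase is extracted from inside a wh-island (introduced by "if"), which blocks movement.
In B, the extraction path crosses only that-complement boundaries, which are transparent.
So B is grammatical.

B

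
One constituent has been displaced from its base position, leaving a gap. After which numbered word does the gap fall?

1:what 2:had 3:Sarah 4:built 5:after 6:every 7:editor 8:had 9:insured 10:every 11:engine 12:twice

The displaced element is "what" (word 1).
It functions as the direct object of "built", so the gap sits immediately after word 4 ("built").
Base order: Sarah had built what after every editor had insured every engine twice.

4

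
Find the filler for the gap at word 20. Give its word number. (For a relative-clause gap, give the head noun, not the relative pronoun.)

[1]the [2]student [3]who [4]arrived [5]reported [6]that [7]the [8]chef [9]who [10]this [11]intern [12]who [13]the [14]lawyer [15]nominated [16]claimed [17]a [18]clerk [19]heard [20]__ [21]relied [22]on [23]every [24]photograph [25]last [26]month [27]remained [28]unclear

8

The gap at 20 is the subject of "relied", inside a relative clause.
The relative pronoun is "who" (word 9); it is bound by the head noun immediately before it.
Its filler is the head noun "chef", at word 8.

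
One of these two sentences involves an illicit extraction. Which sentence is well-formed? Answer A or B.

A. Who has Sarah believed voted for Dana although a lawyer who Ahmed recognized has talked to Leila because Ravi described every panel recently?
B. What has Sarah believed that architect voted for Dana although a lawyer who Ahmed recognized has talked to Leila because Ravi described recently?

A

In B, the wh-phrase is extracted from inside an adjunct island (introduced by "although"), which blocks movement.
In A, the extraction path crosses only that-complement boundaries, which are transparent.
So A is grammatical.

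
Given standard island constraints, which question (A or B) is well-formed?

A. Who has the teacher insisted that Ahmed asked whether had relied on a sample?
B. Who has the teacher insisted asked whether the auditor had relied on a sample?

In A, the wh-phrase is extracted from inside a wh-island (introduced by "whether"), which blocks movement.
In B, the extraction path crosses only that-complement boundaries, which are transparent.
So B is grammatical.

B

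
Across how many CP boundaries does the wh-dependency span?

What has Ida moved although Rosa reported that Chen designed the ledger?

0

"what" originates inside the matrix clause — no clause boundary is crossed.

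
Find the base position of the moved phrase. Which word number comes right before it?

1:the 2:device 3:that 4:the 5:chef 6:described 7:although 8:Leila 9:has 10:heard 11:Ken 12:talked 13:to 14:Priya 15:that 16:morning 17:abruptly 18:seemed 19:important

6

The displaced element is "the device" (word 2).
It functions as the direct object of "described", so the gap sits immediately after word 6 ("described").
Base order: The chef described the device although Leila has heard Ken talked to Priya that morning abruptly.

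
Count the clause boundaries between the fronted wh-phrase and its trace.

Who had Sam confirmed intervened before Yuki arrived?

"who" is extracted from the subject of "intervened".
Boundaries crossed, outermost first: [Ø] — 1 in total.

1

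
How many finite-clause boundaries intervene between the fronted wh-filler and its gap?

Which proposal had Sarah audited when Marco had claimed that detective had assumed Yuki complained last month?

0

"which proposal" originates inside the matrix clause — no clause boundary is crossed.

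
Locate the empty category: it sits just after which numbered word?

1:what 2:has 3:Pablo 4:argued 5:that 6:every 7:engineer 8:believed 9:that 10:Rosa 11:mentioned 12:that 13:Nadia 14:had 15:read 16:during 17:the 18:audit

The displaced element is "what" (word 1).
It is linked across 3 clause boundaries (that → that → that).
It functions as the direct object of "read", so the gap sits immediately after word 15 ("read").
Base order: Pablo has argued that every engineer believed that Rosa mentioned that Nadia had read what during the audit.

15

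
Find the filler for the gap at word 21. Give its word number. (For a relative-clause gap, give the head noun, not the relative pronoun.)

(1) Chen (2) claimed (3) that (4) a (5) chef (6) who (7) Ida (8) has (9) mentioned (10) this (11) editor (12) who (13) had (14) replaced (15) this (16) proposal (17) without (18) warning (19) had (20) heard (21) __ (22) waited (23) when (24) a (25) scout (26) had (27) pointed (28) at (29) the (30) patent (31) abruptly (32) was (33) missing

The gap at 21 is the subject of "waited", inside a relative clause.
The relative pronoun is "who" (word 6); it is bound by the head noun immediately before it.
Its filler is the head noun "chef", at word 5.

5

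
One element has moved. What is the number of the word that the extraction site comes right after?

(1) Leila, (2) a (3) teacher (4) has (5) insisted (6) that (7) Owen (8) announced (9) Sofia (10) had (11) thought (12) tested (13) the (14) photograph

The displaced element is "Leila" (word 1).
It is linked across 3 clause boundaries (that → Ø → Ø).
It functions as the subject of "tested", so the gap sits immediately after word 11 ("thought").
Base order: A teacher has insisted that Owen announced Sofia had thought that Leila tested the photograph.

11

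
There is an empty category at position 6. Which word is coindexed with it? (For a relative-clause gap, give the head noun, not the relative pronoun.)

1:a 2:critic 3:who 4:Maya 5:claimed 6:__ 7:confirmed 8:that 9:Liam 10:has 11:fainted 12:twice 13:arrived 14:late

2

The gap at 6 is the subject of "confirmed", inside a relative clause.
The relative pronoun is "who" (word 3); it is bound by the head noun immediately before it.
Its filler is the head noun "critic", at word 2.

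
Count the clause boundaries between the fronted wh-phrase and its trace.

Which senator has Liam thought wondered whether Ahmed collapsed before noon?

1

"which senator" is extracted from the subject of "wondered".
Boundaries crossed, outermost first: [Ø] — 1 in total.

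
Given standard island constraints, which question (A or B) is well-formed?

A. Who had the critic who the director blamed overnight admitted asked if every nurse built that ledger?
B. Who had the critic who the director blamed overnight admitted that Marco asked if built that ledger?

In B, the wh-phrase is extracted from inside a wh-island (introduced by "if"), which blocks movement.
In A, the extraction path crosses only that-complement boundaries, which are transparent.
So A is grammatical.

A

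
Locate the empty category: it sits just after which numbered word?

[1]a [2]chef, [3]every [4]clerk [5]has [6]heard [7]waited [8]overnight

The displaced element is "a chef" (word 2).
It is linked across 1 clause boundary (Ø).
It functions as the subject of "waited", so the gap sits immediately after word 6 ("heard").
Base order: Every clerk has heard a chef waited overnight.

6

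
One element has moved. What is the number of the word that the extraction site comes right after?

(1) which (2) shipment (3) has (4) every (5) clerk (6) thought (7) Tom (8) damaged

The displaced element is "which shipment" (word 2).
It is linked across 1 clause boundary (Ø).
It functions as the direct object of "damaged", so the gap sits immediately after word 8 ("damaged").
Base order: Every clerk has thought Tom damaged which shipment.

8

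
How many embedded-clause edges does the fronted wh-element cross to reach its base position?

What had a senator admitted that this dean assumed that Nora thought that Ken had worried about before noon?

3

"what" is extracted from the PP object of "worried".
Boundaries crossed, outermost first: [that], [that], [that] — 3 in total.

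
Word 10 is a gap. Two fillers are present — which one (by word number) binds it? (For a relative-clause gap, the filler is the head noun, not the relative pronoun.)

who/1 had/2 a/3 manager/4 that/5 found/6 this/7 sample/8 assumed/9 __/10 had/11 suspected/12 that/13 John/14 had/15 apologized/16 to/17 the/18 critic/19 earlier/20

1

The marked gap is the subject of "suspected".
Its filler is the fronted wh-phrase "who", at word 1.
(The other dependency links word 4 to a gap after word 5.)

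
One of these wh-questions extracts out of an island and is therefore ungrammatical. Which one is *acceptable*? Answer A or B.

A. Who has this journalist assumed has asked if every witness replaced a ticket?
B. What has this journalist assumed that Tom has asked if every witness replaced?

In B, the wh-phrase is extracted from inside a wh-island (introduced by "if"), which blocks movement.
In A, the extraction path crosses only that-complement boundaries, which are transparent.
So A is grammatical.

A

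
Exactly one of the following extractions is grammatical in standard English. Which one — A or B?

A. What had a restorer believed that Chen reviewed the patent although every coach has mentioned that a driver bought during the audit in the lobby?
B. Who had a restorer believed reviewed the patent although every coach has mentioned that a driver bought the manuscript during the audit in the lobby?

B

In A, the wh-phrase is extracted from inside an adjunct island (introduced by "although"), which blocks movement.
In B, the extraction path crosses only that-complement boundaries, which are transparent.
So B is grammatical.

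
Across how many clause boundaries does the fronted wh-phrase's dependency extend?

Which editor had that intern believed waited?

"which editor" is extracted from the subject of "waited".
Boundaries crossed, outermost first: [Ø] — 1 in total.

1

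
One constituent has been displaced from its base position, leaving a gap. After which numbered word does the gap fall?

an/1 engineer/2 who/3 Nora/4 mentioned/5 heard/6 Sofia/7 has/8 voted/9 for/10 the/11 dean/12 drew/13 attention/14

5

The displaced element is "an engineer" (word 2).
It is linked across 1 clause boundary (Ø).
It functions as the subject of "heard", so the gap sits immediately after word 5 ("mentioned").
Base order: Nora mentioned that an engineer heard Sofia has voted for the dean.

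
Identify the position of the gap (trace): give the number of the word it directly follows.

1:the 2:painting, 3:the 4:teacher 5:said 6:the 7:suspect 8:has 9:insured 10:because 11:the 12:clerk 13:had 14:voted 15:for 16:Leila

The displaced element is "the painting" (word 2).
It is linked across 1 clause boundary (Ø).
It functions as the direct object of "insured", so the gap sits immediately after word 9 ("insured").
Base order: The teacher said the suspect has insured the painting because the clerk had voted for Leila.

9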